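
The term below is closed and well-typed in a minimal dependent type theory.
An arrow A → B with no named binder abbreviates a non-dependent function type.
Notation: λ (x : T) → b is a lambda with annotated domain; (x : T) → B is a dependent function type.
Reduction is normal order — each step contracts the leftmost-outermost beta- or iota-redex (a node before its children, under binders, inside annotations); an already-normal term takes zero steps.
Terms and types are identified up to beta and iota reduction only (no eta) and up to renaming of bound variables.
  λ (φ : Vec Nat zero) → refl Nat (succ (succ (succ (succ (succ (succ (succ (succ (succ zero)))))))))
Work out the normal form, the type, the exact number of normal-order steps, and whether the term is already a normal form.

normal form:
  λ (φ : Vec Nat zero) → refl Nat (succ (succ (succ (succ (succ (succ (succ (succ (succ zero)))))))))
inferred type:
  Vec Nat zero → Eq Nat (succ (succ (succ (succ (succ (succ (succ (succ (succ zero))))))))) (succ (succ (succ (succ (succ (succ (succ (succ (succ zero)))))))))
reduction steps (normal order): 0
already normal: yes


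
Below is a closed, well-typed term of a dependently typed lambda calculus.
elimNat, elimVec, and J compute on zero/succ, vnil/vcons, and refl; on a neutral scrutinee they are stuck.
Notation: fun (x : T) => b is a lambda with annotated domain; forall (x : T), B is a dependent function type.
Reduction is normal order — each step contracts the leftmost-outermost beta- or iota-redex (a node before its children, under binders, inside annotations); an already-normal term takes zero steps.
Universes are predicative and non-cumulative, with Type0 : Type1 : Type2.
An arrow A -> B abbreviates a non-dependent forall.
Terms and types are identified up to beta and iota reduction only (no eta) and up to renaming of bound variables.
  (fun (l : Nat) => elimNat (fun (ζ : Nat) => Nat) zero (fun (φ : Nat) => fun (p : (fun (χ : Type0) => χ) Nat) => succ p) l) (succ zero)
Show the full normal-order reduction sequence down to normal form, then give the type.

normal-order reduction:
  (fun (l : Nat) => elimNat (fun (ζ : Nat) => Nat) zero (fun (φ : Nat) => fun (p : (fun (χ : Type0) => χ) Nat) => succ p) l) (succ zero)
  ~> elimNat (fun (l : Nat) => Nat) zero (fun (ζ : Nat) => fun (φ : (fun (p : Type0) => p) Nat) => succ φ) (succ zero)
  ~> (fun (l : Nat) => fun (ζ : (fun (φ : Type0) => φ) Nat) => succ ζ) zero (elimNat (fun (p : Nat) => Nat) zero (fun (χ : Nat) => fun (c : (fun (γ : Type0) => γ) Nat) => succ c) zero)
  ~> (fun (l : (fun (ζ : Type0) => ζ) Nat) => succ l) (elimNat (fun (φ : Nat) => Nat) zero (fun (p : Nat) => fun (χ : (fun (c : Type0) => c) Nat) => succ χ) zero)
  ~> succ (elimNat (fun (l : Nat) => Nat) zero (fun (ζ : Nat) => fun (φ : (fun (p : Type0) => p) Nat) => succ φ) zero)
  ~> succ zero
inferred type:
  Nat


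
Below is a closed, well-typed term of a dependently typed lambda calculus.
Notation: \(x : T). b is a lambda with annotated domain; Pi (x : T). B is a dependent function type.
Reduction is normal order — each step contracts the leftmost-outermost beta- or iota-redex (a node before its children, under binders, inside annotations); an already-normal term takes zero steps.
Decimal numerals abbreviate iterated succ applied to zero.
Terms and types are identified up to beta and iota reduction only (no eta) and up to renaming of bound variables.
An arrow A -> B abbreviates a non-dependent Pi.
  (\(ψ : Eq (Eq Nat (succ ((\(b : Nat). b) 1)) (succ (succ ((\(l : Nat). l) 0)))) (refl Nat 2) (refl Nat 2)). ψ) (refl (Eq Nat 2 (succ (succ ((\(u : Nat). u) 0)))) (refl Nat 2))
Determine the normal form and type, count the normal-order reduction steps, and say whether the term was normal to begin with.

reduced normal form:
  refl (Eq Nat 2 2) (refl Nat 2)
inferred type:
  Eq (Eq Nat 2 2) (refl Nat 2) (refl Nat 2)
normal-order step count: 2
term was already normal: no
first contracted redex: a beta-redex


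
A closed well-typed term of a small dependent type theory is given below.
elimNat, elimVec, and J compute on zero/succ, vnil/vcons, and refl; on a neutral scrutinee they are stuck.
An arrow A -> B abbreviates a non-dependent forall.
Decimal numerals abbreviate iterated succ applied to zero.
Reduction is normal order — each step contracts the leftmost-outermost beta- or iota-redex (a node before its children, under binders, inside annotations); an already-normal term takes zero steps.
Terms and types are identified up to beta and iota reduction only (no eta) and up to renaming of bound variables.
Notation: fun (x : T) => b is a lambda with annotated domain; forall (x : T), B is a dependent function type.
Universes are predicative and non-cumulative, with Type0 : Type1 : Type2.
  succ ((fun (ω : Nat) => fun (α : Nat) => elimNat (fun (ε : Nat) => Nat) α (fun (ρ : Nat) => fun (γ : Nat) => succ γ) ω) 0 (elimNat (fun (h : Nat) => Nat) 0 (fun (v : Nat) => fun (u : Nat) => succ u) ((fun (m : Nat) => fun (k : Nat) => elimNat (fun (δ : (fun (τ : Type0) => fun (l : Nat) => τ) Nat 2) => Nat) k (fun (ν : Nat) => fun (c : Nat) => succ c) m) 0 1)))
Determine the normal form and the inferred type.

reduced normal form:
  2
inferred type:
  Nat


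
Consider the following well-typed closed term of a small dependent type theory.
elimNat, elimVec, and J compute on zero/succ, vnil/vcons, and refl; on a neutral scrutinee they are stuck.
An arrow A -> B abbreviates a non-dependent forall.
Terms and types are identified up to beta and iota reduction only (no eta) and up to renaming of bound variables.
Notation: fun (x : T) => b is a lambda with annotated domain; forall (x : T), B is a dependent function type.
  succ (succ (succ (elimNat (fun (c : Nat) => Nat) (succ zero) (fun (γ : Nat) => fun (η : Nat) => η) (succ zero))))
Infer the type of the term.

inferred type:
  Nat


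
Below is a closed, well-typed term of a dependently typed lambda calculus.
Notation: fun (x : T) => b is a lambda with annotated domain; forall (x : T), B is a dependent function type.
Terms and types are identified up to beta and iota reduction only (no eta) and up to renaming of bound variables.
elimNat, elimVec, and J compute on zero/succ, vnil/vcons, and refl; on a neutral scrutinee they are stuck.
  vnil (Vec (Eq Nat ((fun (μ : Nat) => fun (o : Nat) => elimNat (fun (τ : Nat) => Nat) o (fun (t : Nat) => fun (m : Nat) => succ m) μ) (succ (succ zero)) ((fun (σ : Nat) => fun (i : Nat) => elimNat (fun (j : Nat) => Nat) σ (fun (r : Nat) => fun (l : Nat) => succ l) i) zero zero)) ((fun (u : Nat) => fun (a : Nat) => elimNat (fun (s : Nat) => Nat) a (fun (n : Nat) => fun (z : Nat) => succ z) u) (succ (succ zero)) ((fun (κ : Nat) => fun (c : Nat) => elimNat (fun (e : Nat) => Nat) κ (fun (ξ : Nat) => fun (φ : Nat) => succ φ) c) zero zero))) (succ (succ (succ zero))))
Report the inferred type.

type:
  Vec (Vec (Eq Nat (succ (succ zero)) (succ (succ zero))) (succ (succ (succ zero)))) zero


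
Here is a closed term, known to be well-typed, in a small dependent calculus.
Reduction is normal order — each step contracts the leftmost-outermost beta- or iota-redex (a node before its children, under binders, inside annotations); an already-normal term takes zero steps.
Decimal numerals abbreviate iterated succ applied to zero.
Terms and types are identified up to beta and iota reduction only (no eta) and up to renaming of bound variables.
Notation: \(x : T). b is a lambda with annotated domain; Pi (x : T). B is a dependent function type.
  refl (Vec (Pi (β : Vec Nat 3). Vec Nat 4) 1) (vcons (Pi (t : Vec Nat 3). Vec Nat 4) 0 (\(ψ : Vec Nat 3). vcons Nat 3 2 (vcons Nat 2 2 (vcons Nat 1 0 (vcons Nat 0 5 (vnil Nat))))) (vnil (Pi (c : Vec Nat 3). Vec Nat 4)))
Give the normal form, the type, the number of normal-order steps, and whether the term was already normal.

normal form:
  refl (Vec (Pi (β : Vec Nat 3). Vec Nat 4) 1) (vcons (Pi (t : Vec Nat 3). Vec Nat 4) 0 (\(ψ : Vec Nat 3). vcons Nat 3 2 (vcons Nat 2 2 (vcons Nat 1 0 (vcons Nat 0 5 (vnil Nat))))) (vnil (Pi (c : Vec Nat 3). Vec Nat 4)))
inferred type:
  Eq (Vec (Pi (β : Vec Nat 3). Vec Nat 4) 1) (vcons (Pi (t : Vec Nat 3). Vec Nat 4) 0 (\(ψ : Vec Nat 3). vcons Nat 3 2 (vcons Nat 2 2 (vcons Nat 1 0 (vcons Nat 0 5 (vnil Nat))))) (vnil (Pi (c : Vec Nat 3). Vec Nat 4))) (vcons (Pi (m : Vec Nat 3). Vec Nat 4) 0 (\(r : Vec Nat 3). vcons Nat 3 2 (vcons Nat 2 2 (vcons Nat 1 0 (vcons Nat 0 5 (vnil Nat))))) (vnil (Pi (μ : Vec Nat 3). Vec Nat 4)))
reduction steps (normal order): 0
already normal: yes


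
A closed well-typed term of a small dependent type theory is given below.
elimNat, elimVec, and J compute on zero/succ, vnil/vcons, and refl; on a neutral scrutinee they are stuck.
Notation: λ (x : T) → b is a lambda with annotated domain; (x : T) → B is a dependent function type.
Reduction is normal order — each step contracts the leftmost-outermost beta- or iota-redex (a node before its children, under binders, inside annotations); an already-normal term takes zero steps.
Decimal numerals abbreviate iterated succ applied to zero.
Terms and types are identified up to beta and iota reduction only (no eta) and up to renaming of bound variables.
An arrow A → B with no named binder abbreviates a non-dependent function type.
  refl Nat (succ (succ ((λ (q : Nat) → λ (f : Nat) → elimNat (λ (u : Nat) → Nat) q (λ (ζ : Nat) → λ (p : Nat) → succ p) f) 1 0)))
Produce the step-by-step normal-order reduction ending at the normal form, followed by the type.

reduction (normal order):
  refl Nat (succ (succ ((λ (q : Nat) → λ (f : Nat) → elimNat (λ (u : Nat) → Nat) q (λ (ζ : Nat) → λ (p : Nat) → succ p) f) 1 0)))
  ~> refl Nat (succ (succ ((λ (q : Nat) → elimNat (λ (f : Nat) → Nat) 1 (λ (u : Nat) → λ (ζ : Nat) → succ ζ) q) 0)))
  ~> refl Nat (succ (succ (elimNat (λ (q : Nat) → Nat) 1 (λ (f : Nat) → λ (u : Nat) → succ u) 0)))
  ~> refl Nat 3
type:
  Eq Nat 3 3


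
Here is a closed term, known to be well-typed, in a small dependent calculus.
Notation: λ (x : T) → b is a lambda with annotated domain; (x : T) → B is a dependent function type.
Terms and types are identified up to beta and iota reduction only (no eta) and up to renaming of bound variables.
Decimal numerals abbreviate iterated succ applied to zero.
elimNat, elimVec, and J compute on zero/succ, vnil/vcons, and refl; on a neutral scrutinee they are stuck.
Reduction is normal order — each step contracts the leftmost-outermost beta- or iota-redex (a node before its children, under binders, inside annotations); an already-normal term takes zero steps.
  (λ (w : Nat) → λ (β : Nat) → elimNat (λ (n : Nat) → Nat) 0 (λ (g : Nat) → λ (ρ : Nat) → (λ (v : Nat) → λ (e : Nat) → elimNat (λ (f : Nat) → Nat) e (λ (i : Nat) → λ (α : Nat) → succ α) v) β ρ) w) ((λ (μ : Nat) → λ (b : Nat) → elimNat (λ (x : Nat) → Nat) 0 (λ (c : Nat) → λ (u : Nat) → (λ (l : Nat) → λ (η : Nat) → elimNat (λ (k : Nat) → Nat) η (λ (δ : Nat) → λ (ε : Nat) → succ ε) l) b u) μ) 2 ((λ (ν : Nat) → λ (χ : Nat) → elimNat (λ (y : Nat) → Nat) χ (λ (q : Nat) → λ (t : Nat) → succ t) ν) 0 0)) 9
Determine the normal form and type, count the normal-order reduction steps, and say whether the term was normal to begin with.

resulting normal form:
  0
inferred type:
  Nat
reduction steps (normal order): 54
started in normal form: no
first contracted redex: a beta-redex


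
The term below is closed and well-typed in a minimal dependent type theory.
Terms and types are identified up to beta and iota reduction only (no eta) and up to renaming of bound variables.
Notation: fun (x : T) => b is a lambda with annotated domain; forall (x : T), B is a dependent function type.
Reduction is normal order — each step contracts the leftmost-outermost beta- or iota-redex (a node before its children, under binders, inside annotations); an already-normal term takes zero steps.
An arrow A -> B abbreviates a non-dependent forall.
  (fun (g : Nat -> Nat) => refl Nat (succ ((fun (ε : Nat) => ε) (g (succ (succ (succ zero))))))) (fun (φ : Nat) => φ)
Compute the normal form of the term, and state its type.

normal form:
  refl Nat (succ (succ (succ (succ zero))))
the term's type:
  Eq Nat (succ (succ (succ (succ zero)))) (succ (succ (succ (succ zero))))
observation: reduction starts at a beta-redex, and 3 normal-order steps reach the normal form.


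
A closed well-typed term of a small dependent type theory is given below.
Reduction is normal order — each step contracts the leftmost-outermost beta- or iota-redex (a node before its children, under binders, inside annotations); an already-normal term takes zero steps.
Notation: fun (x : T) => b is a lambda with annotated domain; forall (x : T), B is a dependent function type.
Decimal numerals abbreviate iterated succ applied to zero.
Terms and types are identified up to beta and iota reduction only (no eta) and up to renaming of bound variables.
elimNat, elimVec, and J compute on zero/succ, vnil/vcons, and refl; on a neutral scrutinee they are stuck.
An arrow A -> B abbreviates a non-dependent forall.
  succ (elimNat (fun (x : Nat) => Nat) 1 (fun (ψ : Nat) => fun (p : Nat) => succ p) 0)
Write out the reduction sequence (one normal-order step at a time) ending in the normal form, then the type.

normal-order reduction sequence:
  succ (elimNat (fun (x : Nat) => Nat) 1 (fun (ψ : Nat) => fun (p : Nat) => succ p) 0)
  ~> 2
type:
  Nat


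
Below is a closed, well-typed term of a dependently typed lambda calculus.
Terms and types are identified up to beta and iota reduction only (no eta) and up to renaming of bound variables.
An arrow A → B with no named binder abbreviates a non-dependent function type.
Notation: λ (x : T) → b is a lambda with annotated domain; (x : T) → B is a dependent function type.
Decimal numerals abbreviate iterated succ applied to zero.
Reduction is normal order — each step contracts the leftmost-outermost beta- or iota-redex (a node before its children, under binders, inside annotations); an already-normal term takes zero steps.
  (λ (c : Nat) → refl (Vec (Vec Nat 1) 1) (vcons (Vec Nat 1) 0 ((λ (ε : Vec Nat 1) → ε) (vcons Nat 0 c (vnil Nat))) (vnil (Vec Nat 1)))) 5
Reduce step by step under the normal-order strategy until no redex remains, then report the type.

reduction (normal order):
  (λ (c : Nat) → refl (Vec (Vec Nat 1) 1) (vcons (Vec Nat 1) 0 ((λ (ε : Vec Nat 1) → ε) (vcons Nat 0 c (vnil Nat))) (vnil (Vec Nat 1)))) 5
  ~> refl (Vec (Vec Nat 1) 1) (vcons (Vec Nat 1) 0 ((λ (c : Vec Nat 1) → c) (vcons Nat 0 5 (vnil Nat))) (vnil (Vec Nat 1)))
  ~> refl (Vec (Vec Nat 1) 1) (vcons (Vec Nat 1) 0 (vcons Nat 0 5 (vnil Nat)) (vnil (Vec Nat 1)))
type:
  Eq (Vec (Vec Nat 1) 1) (vcons (Vec Nat 1) 0 (vcons Nat 0 5 (vnil Nat)) (vnil (Vec Nat 1))) (vcons (Vec Nat 1) 0 (vcons Nat 0 5 (vnil Nat)) (vnil (Vec Nat 1)))


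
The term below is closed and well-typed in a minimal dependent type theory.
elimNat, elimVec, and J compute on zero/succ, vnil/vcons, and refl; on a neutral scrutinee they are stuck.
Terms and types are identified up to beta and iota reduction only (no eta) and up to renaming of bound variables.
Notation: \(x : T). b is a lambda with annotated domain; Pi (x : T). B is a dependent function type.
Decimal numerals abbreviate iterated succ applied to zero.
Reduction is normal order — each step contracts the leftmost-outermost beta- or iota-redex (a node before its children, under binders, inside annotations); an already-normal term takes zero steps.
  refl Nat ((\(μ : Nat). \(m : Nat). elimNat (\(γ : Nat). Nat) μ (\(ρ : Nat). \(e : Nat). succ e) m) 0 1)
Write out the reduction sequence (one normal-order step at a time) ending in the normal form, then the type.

reduction (normal order):
  refl Nat ((\(μ : Nat). \(m : Nat). elimNat (\(γ : Nat). Nat) μ (\(ρ : Nat). \(e : Nat). succ e) m) 0 1)
  ~> refl Nat ((\(μ : Nat). elimNat (\(m : Nat). Nat) 0 (\(γ : Nat). \(ρ : Nat). succ ρ) μ) 1)
  ~> refl Nat (elimNat (\(μ : Nat). Nat) 0 (\(m : Nat). \(γ : Nat). succ γ) 1)
  ~> refl Nat ((\(μ : Nat). \(m : Nat). succ m) 0 (elimNat (\(γ : Nat). Nat) 0 (\(ρ : Nat). \(e : Nat). succ e) 0))
  ~> refl Nat ((\(μ : Nat). succ μ) (elimNat (\(m : Nat). Nat) 0 (\(γ : Nat). \(ρ : Nat). succ ρ) 0))
  ~> refl Nat (succ (elimNat (\(μ : Nat). Nat) 0 (\(m : Nat). \(γ : Nat). succ γ) 0))
  ~> refl Nat 1
inferred type:
  Eq Nat 1 1


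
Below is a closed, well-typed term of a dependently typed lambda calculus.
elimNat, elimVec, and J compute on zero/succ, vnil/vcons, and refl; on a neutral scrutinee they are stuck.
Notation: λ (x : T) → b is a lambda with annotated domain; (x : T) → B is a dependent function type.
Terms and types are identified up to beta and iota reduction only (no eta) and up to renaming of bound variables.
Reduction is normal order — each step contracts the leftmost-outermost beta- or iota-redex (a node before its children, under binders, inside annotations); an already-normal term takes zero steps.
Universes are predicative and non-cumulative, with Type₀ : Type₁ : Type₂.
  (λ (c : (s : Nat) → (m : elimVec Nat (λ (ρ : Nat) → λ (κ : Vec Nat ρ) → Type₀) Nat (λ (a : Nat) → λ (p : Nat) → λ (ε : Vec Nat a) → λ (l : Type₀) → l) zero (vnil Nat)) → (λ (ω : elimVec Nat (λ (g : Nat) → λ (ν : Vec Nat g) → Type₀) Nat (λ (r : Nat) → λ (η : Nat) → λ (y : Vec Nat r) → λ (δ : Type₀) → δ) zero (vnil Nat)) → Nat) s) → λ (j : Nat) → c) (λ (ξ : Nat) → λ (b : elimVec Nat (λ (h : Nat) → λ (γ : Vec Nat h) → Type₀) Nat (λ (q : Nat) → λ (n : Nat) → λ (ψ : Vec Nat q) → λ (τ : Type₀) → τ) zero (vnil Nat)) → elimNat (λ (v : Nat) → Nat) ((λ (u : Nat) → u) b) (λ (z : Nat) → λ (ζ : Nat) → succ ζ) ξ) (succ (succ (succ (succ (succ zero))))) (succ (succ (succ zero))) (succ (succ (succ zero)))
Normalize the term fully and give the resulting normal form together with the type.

resulting normal form:
  succ (succ (succ (succ (succ (succ zero)))))
type:
  Nat
observation: the term reaches its normal form after 15 normal-order steps.


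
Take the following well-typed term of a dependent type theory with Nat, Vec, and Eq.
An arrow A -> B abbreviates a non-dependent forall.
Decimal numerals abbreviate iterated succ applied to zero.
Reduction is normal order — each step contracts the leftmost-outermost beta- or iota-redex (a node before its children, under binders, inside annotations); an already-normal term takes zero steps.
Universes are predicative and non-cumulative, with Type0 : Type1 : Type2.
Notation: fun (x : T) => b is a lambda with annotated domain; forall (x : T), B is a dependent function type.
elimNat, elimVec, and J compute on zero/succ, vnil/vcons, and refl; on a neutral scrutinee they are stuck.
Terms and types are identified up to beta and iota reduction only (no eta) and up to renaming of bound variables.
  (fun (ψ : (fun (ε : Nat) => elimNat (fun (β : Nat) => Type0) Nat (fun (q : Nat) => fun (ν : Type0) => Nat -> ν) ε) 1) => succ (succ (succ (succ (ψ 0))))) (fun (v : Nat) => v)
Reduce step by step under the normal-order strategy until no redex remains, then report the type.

reduction (normal order):
  (fun (ψ : (fun (ε : Nat) => elimNat (fun (β : Nat) => Type0) Nat (fun (q : Nat) => fun (ν : Type0) => Nat -> ν) ε) 1) => succ (succ (succ (succ (ψ 0))))) (fun (v : Nat) => v)
  ~> succ (succ (succ (succ ((fun (ψ : Nat) => ψ) 0))))
  ~> 4
the term's type:
  Nat


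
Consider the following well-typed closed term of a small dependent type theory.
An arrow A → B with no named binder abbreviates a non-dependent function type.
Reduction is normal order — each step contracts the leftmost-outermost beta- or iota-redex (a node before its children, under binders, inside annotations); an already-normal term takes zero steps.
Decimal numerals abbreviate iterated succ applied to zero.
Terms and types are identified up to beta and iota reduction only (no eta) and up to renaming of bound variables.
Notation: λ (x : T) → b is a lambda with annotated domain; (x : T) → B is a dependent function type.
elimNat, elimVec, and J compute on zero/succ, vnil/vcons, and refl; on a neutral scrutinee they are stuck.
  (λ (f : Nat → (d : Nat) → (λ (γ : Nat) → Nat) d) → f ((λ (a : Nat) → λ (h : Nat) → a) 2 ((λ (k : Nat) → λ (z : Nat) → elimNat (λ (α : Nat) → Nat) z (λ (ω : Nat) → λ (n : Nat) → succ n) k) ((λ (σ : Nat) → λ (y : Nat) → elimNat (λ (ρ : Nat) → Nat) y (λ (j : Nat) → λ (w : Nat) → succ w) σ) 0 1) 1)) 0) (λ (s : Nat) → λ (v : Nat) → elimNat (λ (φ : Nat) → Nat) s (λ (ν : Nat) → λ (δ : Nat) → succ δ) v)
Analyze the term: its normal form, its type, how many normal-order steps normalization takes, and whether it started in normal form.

resulting normal form:
  2
inferred type:
  Nat
reduction steps (normal order): 6
already normal: no
first contracted redex: a beta-redex


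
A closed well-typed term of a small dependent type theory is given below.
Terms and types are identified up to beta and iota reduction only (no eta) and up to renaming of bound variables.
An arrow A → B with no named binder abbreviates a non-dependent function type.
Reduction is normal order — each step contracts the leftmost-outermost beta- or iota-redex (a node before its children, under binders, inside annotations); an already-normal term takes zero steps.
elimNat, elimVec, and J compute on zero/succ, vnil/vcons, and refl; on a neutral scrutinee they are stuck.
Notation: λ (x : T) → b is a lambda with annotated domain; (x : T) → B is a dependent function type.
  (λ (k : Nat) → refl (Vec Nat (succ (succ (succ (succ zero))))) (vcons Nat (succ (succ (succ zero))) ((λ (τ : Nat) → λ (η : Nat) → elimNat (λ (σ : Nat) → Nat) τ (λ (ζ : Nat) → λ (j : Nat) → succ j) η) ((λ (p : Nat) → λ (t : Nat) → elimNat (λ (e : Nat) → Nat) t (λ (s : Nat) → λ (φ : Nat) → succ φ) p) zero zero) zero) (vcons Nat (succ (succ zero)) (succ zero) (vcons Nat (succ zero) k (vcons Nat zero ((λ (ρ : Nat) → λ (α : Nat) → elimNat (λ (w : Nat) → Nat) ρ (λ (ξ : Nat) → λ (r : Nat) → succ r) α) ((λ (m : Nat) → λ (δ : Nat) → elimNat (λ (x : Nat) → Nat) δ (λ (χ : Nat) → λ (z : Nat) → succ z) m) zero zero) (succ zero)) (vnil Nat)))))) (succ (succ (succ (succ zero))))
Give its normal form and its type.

reduced normal form:
  refl (Vec Nat (succ (succ (succ (succ zero))))) (vcons Nat (succ (succ (succ zero))) zero (vcons Nat (succ (succ zero)) (succ zero) (vcons Nat (succ zero) (succ (succ (succ (succ zero)))) (vcons Nat zero (succ zero) (vnil Nat)))))
inferred type:
  Eq (Vec Nat (succ (succ (succ (succ zero))))) (vcons Nat (succ (succ (succ zero))) zero (vcons Nat (succ (succ zero)) (succ zero) (vcons Nat (succ zero) (succ (succ (succ (succ zero)))) (vcons Nat zero (succ zero) (vnil Nat))))) (vcons Nat (succ (succ (succ zero))) zero (vcons Nat (succ (succ zero)) (succ zero) (vcons Nat (succ zero) (succ (succ (succ (succ zero)))) (vcons Nat zero (succ zero) (vnil Nat)))))
observation: reduction starts at a beta-redex, and 16 normal-order steps reach the normal form.


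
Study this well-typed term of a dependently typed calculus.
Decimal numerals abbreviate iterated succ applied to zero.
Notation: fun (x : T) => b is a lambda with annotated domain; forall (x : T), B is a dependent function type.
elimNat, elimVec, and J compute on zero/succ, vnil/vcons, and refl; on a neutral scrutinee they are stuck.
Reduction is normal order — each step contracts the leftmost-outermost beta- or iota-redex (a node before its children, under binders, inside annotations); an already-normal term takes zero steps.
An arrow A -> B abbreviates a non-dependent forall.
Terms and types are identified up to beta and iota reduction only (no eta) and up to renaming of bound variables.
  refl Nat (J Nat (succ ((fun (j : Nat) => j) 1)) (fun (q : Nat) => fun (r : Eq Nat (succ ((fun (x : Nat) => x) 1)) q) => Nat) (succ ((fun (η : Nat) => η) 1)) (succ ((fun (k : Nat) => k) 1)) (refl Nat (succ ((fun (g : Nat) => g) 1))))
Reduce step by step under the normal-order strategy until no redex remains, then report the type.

normal-order reduction:
  refl Nat (J Nat (succ ((fun (j : Nat) => j) 1)) (fun (q : Nat) => fun (r : Eq Nat (succ ((fun (x : Nat) => x) 1)) q) => Nat) (succ ((fun (η : Nat) => η) 1)) (succ ((fun (k : Nat) => k) 1)) (refl Nat (succ ((fun (g : Nat) => g) 1))))
  ~> refl Nat (succ ((fun (j : Nat) => j) 1))
  ~> refl Nat 2
inferred type:
  Eq Nat 2 2


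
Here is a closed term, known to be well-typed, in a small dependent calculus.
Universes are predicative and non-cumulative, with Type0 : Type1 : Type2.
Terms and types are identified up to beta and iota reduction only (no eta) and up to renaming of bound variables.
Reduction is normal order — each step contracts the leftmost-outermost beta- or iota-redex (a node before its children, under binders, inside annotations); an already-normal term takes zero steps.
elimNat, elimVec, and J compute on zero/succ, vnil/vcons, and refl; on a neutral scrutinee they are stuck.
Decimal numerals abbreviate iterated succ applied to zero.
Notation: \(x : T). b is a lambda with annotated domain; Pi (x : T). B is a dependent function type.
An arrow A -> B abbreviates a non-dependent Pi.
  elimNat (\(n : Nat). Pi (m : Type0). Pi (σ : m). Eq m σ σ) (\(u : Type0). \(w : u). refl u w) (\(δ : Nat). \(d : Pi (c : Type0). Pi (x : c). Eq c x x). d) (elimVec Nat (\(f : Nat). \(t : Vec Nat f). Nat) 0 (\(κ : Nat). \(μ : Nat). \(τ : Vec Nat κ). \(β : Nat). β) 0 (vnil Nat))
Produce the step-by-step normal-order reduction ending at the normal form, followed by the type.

normal-order reduction:
  elimNat (\(n : Nat). Pi (m : Type0). Pi (σ : m). Eq m σ σ) (\(u : Type0). \(w : u). refl u w) (\(δ : Nat). \(d : Pi (c : Type0). Pi (x : c). Eq c x x). d) (elimVec Nat (\(f : Nat). \(t : Vec Nat f). Nat) 0 (\(κ : Nat). \(μ : Nat). \(τ : Vec Nat κ). \(β : Nat). β) 0 (vnil Nat))
  ~> elimNat (\(n : Nat). Pi (m : Type0). Pi (σ : m). Eq m σ σ) (\(u : Type0). \(w : u). refl u w) (\(δ : Nat). \(d : Pi (c : Type0). Pi (x : c). Eq c x x). d) 0
  ~> \(n : Type0). \(m : n). refl n m
the term's type:
  Pi (n : Type0). Pi (m : n). Eq n m m


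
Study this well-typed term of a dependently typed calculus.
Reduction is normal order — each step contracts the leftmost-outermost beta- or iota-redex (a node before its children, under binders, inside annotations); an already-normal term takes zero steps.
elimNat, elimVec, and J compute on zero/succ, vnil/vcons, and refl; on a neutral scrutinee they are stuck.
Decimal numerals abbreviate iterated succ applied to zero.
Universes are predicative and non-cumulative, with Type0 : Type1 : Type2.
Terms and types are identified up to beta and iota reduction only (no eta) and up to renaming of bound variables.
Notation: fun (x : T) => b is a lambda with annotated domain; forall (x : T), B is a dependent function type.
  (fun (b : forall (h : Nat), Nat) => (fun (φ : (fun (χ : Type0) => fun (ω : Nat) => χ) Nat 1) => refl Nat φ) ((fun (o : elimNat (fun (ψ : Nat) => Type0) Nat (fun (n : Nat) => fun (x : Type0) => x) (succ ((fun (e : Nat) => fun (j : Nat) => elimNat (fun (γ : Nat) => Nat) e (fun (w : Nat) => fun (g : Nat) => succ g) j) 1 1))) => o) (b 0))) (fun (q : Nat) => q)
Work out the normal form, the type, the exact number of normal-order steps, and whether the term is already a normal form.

resulting normal form:
  refl Nat 0
the term's type:
  Eq Nat 0 0
reduction steps (normal order): 4
started in normal form: no
first redex: a beta-redex


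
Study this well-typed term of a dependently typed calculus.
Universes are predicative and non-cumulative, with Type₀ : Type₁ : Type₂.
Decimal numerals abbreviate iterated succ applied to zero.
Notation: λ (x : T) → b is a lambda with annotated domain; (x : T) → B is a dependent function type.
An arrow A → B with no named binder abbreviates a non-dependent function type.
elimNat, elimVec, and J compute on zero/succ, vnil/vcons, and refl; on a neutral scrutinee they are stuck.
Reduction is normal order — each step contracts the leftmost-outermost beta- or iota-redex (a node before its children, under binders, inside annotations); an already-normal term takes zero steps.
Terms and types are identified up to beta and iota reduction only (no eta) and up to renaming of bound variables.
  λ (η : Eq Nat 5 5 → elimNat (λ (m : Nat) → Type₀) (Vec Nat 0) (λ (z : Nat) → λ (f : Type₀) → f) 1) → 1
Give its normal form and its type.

normal form:
  λ (η : Eq Nat 5 5 → Vec Nat 0) → 1
inferred type:
  (Eq Nat 5 5 → Vec Nat 0) → Nat


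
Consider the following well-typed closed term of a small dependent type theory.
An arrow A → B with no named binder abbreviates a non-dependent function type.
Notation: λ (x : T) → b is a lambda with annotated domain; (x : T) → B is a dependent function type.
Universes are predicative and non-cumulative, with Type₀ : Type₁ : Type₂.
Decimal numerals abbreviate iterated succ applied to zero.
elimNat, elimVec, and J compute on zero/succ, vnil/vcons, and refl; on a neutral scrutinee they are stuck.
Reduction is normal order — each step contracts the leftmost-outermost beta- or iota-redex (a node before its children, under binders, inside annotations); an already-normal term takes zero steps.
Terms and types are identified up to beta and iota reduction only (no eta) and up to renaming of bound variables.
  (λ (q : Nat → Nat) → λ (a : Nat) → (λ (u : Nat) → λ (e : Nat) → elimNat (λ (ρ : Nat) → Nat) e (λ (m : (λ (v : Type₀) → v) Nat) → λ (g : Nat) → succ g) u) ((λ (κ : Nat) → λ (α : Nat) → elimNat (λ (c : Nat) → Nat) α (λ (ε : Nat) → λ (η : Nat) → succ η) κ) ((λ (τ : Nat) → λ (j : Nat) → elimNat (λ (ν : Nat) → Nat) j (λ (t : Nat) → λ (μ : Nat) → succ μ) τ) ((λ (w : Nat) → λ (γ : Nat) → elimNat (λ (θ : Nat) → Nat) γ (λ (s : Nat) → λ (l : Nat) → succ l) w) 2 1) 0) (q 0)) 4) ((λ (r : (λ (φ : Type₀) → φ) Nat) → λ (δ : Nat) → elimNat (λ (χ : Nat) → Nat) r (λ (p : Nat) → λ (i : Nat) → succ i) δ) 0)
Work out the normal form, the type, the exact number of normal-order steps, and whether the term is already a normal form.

reduced normal form:
  λ (q : Nat) → 7
the term's type:
  Nat → Nat
steps to reach normal form (normal order): 50
term was already normal: no
first contracted redex: a beta-redex


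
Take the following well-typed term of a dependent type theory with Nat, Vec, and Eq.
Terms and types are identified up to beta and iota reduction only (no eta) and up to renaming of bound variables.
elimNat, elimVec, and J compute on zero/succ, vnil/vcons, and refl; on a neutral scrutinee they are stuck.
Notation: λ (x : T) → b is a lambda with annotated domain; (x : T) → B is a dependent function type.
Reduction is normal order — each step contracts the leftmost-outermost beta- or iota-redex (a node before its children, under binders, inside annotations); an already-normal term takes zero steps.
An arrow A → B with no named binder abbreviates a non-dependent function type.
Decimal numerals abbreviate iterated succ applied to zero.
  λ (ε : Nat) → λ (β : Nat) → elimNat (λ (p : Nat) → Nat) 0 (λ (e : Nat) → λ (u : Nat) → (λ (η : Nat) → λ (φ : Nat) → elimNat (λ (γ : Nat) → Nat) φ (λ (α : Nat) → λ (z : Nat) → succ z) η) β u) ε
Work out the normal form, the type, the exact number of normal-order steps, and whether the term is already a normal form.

normal form:
  λ (ε : Nat) → λ (β : Nat) → elimNat (λ (p : Nat) → Nat) 0 (λ (e : Nat) → λ (u : Nat) → elimNat (λ (η : Nat) → Nat) u (λ (φ : Nat) → λ (γ : Nat) → succ γ) β) ε
the term's type:
  Nat → Nat → Nat
reduction steps (normal order): 2
started in normal form: no
first contracted redex: a beta-redex


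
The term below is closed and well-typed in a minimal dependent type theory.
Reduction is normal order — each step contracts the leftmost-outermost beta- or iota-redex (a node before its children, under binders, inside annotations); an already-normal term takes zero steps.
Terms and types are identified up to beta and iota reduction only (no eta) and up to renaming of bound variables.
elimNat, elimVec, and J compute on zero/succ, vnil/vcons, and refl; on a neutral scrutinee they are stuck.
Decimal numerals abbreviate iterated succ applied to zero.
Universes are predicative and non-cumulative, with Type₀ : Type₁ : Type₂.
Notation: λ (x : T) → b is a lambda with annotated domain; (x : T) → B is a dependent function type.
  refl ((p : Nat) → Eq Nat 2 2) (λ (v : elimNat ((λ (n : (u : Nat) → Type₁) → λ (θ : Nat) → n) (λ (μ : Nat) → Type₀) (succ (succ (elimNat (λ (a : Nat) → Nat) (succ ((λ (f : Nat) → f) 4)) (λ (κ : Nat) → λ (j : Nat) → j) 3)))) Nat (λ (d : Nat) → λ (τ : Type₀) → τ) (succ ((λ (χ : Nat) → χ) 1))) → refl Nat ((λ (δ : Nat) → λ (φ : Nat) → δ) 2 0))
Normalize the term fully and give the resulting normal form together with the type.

resulting normal form:
  refl ((p : Nat) → Eq Nat 2 2) (λ (v : Nat) → refl Nat 2)
inferred type:
  Eq ((p : Nat) → Eq Nat 2 2) (λ (v : Nat) → refl Nat 2) (λ (n : Nat) → refl Nat 2)


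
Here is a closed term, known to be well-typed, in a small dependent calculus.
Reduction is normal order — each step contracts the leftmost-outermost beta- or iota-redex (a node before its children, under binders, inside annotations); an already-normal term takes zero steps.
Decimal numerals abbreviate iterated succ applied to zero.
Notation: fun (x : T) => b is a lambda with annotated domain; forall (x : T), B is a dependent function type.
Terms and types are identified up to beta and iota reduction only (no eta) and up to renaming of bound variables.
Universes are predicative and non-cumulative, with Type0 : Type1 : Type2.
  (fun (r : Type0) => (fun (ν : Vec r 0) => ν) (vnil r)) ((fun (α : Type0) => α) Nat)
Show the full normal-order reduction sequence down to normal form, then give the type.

normal-order reduction sequence:
  (fun (r : Type0) => (fun (ν : Vec r 0) => ν) (vnil r)) ((fun (α : Type0) => α) Nat)
  ~> (fun (r : Vec ((fun (ν : Type0) => ν) Nat) 0) => r) (vnil ((fun (α : Type0) => α) Nat))
  ~> vnil ((fun (r : Type0) => r) Nat)
  ~> vnil Nat
type:
  Vec Nat 0


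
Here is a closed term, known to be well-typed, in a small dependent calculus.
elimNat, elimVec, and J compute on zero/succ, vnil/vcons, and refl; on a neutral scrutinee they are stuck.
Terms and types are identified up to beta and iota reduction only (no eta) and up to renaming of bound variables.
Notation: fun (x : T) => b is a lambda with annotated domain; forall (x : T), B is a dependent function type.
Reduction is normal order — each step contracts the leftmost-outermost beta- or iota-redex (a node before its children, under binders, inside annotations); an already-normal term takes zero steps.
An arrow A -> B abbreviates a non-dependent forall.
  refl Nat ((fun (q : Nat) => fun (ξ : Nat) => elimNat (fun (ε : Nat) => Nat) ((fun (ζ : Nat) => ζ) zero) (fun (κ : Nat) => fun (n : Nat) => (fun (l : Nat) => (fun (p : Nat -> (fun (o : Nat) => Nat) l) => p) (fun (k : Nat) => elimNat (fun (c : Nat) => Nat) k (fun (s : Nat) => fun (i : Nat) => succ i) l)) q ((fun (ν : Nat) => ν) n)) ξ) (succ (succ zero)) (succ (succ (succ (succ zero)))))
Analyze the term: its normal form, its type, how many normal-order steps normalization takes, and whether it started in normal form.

resulting normal form:
  refl Nat (succ (succ (succ (succ (succ (succ (succ (succ zero))))))))
type:
  Eq Nat (succ (succ (succ (succ (succ (succ (succ (succ zero)))))))) (succ (succ (succ (succ (succ (succ (succ (succ zero))))))))
normal-order step count: 60
started in normal form: no
first redex: a beta-redex


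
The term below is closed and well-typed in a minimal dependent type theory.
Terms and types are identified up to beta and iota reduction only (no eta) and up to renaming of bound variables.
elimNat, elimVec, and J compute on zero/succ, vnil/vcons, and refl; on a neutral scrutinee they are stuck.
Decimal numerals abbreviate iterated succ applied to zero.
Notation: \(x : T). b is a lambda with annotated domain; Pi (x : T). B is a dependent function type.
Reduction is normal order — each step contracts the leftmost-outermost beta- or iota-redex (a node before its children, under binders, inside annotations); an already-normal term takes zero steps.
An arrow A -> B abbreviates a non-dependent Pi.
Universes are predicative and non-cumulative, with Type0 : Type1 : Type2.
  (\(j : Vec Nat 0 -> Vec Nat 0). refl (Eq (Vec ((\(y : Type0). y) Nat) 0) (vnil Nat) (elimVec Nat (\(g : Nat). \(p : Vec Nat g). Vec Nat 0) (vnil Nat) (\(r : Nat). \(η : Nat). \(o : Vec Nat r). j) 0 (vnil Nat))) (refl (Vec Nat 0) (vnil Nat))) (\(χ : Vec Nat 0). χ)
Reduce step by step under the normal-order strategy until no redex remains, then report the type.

reduction (normal order):
  (\(j : Vec Nat 0 -> Vec Nat 0). refl (Eq (Vec ((\(y : Type0). y) Nat) 0) (vnil Nat) (elimVec Nat (\(g : Nat). \(p : Vec Nat g). Vec Nat 0) (vnil Nat) (\(r : Nat). \(η : Nat). \(o : Vec Nat r). j) 0 (vnil Nat))) (refl (Vec Nat 0) (vnil Nat))) (\(χ : Vec Nat 0). χ)
  ~> refl (Eq (Vec ((\(j : Type0). j) Nat) 0) (vnil Nat) (elimVec Nat (\(y : Nat). \(g : Vec Nat y). Vec Nat 0) (vnil Nat) (\(p : Nat). \(r : Nat). \(η : Vec Nat p). \(o : Vec Nat 0). o) 0 (vnil Nat))) (refl (Vec Nat 0) (vnil Nat))
  ~> refl (Eq (Vec Nat 0) (vnil Nat) (elimVec Nat (\(j : Nat). \(y : Vec Nat j). Vec Nat 0) (vnil Nat) (\(g : Nat). \(p : Nat). \(r : Vec Nat g). \(η : Vec Nat 0). η) 0 (vnil Nat))) (refl (Vec Nat 0) (vnil Nat))
  ~> refl (Eq (Vec Nat 0) (vnil Nat) (vnil Nat)) (refl (Vec Nat 0) (vnil Nat))
inferred type:
  Eq (Eq (Vec Nat 0) (vnil Nat) (vnil Nat)) (refl (Vec Nat 0) (vnil Nat)) (refl (Vec Nat 0) (vnil Nat))


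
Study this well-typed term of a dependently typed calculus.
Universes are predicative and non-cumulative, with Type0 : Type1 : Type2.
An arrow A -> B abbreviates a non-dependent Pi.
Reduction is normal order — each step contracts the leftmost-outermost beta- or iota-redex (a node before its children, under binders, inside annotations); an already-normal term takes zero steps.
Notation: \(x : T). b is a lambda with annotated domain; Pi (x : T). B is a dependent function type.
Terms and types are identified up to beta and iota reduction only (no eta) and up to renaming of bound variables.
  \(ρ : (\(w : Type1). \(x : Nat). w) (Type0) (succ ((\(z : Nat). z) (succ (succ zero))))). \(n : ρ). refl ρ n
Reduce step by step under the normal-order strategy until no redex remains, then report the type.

normal-order reduction:
  \(ρ : (\(w : Type1). \(x : Nat). w) (Type0) (succ ((\(z : Nat). z) (succ (succ zero))))). \(n : ρ). refl ρ n
  ~> \(ρ : (\(w : Nat). Type0) (succ ((\(x : Nat). x) (succ (succ zero))))). \(z : ρ). refl ρ z
  ~> \(ρ : Type0). \(w : ρ). refl ρ w
type:
  Pi (ρ : Type0). Pi (w : ρ). Eq ρ w w


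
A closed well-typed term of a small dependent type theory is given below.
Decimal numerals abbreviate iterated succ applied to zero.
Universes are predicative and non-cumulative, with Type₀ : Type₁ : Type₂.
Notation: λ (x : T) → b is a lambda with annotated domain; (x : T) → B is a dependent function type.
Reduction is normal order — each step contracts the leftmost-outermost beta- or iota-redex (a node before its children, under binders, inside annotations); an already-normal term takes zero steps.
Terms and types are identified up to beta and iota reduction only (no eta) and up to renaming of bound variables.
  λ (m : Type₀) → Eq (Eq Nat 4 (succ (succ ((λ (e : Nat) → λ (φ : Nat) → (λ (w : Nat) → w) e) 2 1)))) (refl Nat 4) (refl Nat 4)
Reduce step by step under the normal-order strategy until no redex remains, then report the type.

normal-order reduction sequence:
  λ (m : Type₀) → Eq (Eq Nat 4 (succ (succ ((λ (e : Nat) → λ (φ : Nat) → (λ (w : Nat) → w) e) 2 1)))) (refl Nat 4) (refl Nat 4)
  ~> λ (m : Type₀) → Eq (Eq Nat 4 (succ (succ ((λ (e : Nat) → (λ (φ : Nat) → φ) 2) 1)))) (refl Nat 4) (refl Nat 4)
  ~> λ (m : Type₀) → Eq (Eq Nat 4 (succ (succ ((λ (e : Nat) → e) 2)))) (refl Nat 4) (refl Nat 4)
  ~> λ (m : Type₀) → Eq (Eq Nat 4 4) (refl Nat 4) (refl Nat 4)
type:
  (m : Type₀) → Type₀
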